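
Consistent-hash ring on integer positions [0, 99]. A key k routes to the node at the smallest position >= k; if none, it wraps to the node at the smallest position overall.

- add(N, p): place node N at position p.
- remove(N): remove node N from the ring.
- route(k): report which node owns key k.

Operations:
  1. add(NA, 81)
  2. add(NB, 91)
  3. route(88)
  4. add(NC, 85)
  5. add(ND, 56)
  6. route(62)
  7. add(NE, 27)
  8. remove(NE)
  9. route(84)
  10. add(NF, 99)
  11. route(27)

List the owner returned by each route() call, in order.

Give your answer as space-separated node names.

Op 1: add NA@81 -> ring=[81:NA]
Op 2: add NB@91 -> ring=[81:NA,91:NB]
Op 3: route key 88: smallest pos >= 88 is 91 -> NB
Op 4: add NC@85 -> ring=[81:NA,85:NC,91:NB]
Op 5: add ND@56 -> ring=[56:ND,81:NA,85:NC,91:NB]
Op 6: route key 62: smallest pos >= 62 is 81 -> NA
Op 7: add NE@27 -> ring=[27:NE,56:ND,81:NA,85:NC,91:NB]
Op 8: remove NE -> ring=[56:ND,81:NA,85:NC,91:NB]
Op 9: route key 84: smallest pos >= 84 is 85 -> NC
Op 10: add NF@99 -> ring=[56:ND,81:NA,85:NC,91:NB,99:NF]
Op 11: route key 27: smallest pos >= 27 is 56 -> ND

Answer: NB NA NC ND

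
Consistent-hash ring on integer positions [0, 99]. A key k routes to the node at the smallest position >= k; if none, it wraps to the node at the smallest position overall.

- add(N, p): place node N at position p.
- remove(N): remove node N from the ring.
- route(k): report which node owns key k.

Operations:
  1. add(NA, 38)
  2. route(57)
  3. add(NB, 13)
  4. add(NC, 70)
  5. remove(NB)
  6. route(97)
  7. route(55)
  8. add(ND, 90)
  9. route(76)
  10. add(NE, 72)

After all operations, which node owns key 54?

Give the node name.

Op 1: add NA@38 -> ring=[38:NA]
Op 2: route key 57: none >= 57, wrap to smallest pos 38 -> NA
Op 3: add NB@13 -> ring=[13:NB,38:NA]
Op 4: add NC@70 -> ring=[13:NB,38:NA,70:NC]
Op 5: remove NB -> ring=[38:NA,70:NC]
Op 6: route key 97: none >= 97, wrap to smallest pos 38 -> NA
Op 7: route key 55: smallest pos >= 55 is 70 -> NC
Op 8: add ND@90 -> ring=[38:NA,70:NC,90:ND]
Op 9: route key 76: smallest pos >= 76 is 90 -> ND
Op 10: add NE@72 -> ring=[38:NA,70:NC,72:NE,90:ND]
Final route key 54: smallest pos >= 54 is 70 -> NC

Answer: NC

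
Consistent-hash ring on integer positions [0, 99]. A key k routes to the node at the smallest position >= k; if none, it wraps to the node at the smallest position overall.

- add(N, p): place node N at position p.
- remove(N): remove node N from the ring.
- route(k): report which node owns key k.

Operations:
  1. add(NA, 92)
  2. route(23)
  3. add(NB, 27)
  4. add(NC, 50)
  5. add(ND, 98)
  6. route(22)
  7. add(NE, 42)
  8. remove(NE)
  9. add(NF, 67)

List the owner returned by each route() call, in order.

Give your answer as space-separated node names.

Op 1: add NA@92 -> ring=[92:NA]
Op 2: route key 23: smallest pos >= 23 is 92 -> NA
Op 3: add NB@27 -> ring=[27:NB,92:NA]
Op 4: add NC@50 -> ring=[27:NB,50:NC,92:NA]
Op 5: add ND@98 -> ring=[27:NB,50:NC,92:NA,98:ND]
Op 6: route key 22: smallest pos >= 22 is 27 -> NB
Op 7: add NE@42 -> ring=[27:NB,42:NE,50:NC,92:NA,98:ND]
Op 8: remove NE -> ring=[27:NB,50:NC,92:NA,98:ND]
Op 9: add NF@67 -> ring=[27:NB,50:NC,67:NF,92:NA,98:ND]

Answer: NA NB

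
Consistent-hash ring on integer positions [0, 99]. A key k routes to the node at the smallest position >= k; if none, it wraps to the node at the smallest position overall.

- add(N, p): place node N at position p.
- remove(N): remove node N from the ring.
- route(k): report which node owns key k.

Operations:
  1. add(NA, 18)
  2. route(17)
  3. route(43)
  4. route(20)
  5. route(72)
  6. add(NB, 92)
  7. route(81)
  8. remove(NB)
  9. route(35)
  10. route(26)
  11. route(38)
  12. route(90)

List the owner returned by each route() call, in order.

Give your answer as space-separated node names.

Op 1: add NA@18 -> ring=[18:NA]
Op 2: route key 17: smallest pos >= 17 is 18 -> NA
Op 3: route key 43: none >= 43, wrap to smallest pos 18 -> NA
Op 4: route key 20: none >= 20, wrap to smallest pos 18 -> NA
Op 5: route key 72: none >= 72, wrap to smallest pos 18 -> NA
Op 6: add NB@92 -> ring=[18:NA,92:NB]
Op 7: route key 81: smallest pos >= 81 is 92 -> NB
Op 8: remove NB -> ring=[18:NA]
Op 9: route key 35: none >= 35, wrap to smallest pos 18 -> NA
Op 10: route key 26: none >= 26, wrap to smallest pos 18 -> NA
Op 11: route key 38: none >= 38, wrap to smallest pos 18 -> NA
Op 12: route key 90: none >= 90, wrap to smallest pos 18 -> NA

Answer: NA NA NA NA NB NA NA NA NA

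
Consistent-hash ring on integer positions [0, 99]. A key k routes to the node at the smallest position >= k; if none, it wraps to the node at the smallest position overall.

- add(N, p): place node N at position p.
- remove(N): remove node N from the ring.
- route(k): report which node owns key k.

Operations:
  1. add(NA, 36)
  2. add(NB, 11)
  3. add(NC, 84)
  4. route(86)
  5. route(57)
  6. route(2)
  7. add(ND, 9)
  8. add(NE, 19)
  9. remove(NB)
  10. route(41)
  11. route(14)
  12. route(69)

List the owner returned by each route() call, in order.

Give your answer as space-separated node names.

Op 1: add NA@36 -> ring=[36:NA]
Op 2: add NB@11 -> ring=[11:NB,36:NA]
Op 3: add NC@84 -> ring=[11:NB,36:NA,84:NC]
Op 4: route key 86: none >= 86, wrap to smallest pos 11 -> NB
Op 5: route key 57: smallest pos >= 57 is 84 -> NC
Op 6: route key 2: smallest pos >= 2 is 11 -> NB
Op 7: add ND@9 -> ring=[9:ND,11:NB,36:NA,84:NC]
Op 8: add NE@19 -> ring=[9:ND,11:NB,19:NE,36:NA,84:NC]
Op 9: remove NB -> ring=[9:ND,19:NE,36:NA,84:NC]
Op 10: route key 41: smallest pos >= 41 is 84 -> NC
Op 11: route key 14: smallest pos >= 14 is 19 -> NE
Op 12: route key 69: smallest pos >= 69 is 84 -> NC

Answer: NB NC NB NC NE NC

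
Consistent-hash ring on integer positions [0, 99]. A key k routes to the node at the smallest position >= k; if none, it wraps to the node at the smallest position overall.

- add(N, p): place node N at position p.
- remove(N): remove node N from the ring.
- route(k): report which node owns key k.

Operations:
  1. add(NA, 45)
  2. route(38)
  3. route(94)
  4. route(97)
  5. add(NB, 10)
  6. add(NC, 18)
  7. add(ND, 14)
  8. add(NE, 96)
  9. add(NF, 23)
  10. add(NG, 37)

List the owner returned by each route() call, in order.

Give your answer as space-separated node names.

Answer: NA NA NA

Derivation:
Op 1: add NA@45 -> ring=[45:NA]
Op 2: route key 38: smallest pos >= 38 is 45 -> NA
Op 3: route key 94: none >= 94, wrap to smallest pos 45 -> NA
Op 4: route key 97: none >= 97, wrap to smallest pos 45 -> NA
Op 5: add NB@10 -> ring=[10:NB,45:NA]
Op 6: add NC@18 -> ring=[10:NB,18:NC,45:NA]
Op 7: add ND@14 -> ring=[10:NB,14:ND,18:NC,45:NA]
Op 8: add NE@96 -> ring=[10:NB,14:ND,18:NC,45:NA,96:NE]
Op 9: add NF@23 -> ring=[10:NB,14:ND,18:NC,23:NF,45:NA,96:NE]
Op 10: add NG@37 -> ring=[10:NB,14:ND,18:NC,23:NF,37:NG,45:NA,96:NE]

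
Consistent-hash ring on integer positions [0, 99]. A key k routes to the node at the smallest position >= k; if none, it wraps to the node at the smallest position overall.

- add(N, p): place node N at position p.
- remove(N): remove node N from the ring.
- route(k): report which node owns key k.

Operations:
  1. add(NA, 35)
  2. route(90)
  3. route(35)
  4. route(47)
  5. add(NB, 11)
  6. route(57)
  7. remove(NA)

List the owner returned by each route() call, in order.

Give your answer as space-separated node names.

Answer: NA NA NA NB

Derivation:
Op 1: add NA@35 -> ring=[35:NA]
Op 2: route key 90: none >= 90, wrap to smallest pos 35 -> NA
Op 3: route key 35: smallest pos >= 35 is 35 -> NA
Op 4: route key 47: none >= 47, wrap to smallest pos 35 -> NA
Op 5: add NB@11 -> ring=[11:NB,35:NA]
Op 6: route key 57: none >= 57, wrap to smallest pos 11 -> NB
Op 7: remove NA -> ring=[11:NB]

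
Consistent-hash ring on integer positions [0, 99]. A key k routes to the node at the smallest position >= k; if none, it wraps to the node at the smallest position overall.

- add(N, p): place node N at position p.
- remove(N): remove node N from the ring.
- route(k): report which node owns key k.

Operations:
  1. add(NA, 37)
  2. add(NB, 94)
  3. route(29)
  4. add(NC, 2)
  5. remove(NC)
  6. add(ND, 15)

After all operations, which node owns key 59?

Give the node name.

Answer: NB

Derivation:
Op 1: add NA@37 -> ring=[37:NA]
Op 2: add NB@94 -> ring=[37:NA,94:NB]
Op 3: route key 29: smallest pos >= 29 is 37 -> NA
Op 4: add NC@2 -> ring=[2:NC,37:NA,94:NB]
Op 5: remove NC -> ring=[37:NA,94:NB]
Op 6: add ND@15 -> ring=[15:ND,37:NA,94:NB]
Final route key 59: smallest pos >= 59 is 94 -> NB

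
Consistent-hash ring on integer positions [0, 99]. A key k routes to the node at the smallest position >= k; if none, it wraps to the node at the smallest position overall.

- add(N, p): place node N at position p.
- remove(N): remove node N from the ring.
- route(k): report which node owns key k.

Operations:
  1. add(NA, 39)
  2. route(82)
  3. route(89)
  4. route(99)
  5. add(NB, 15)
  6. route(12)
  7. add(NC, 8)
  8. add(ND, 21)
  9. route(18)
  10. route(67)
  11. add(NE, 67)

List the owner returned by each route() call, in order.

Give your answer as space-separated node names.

Op 1: add NA@39 -> ring=[39:NA]
Op 2: route key 82: none >= 82, wrap to smallest pos 39 -> NA
Op 3: route key 89: none >= 89, wrap to smallest pos 39 -> NA
Op 4: route key 99: none >= 99, wrap to smallest pos 39 -> NA
Op 5: add NB@15 -> ring=[15:NB,39:NA]
Op 6: route key 12: smallest pos >= 12 is 15 -> NB
Op 7: add NC@8 -> ring=[8:NC,15:NB,39:NA]
Op 8: add ND@21 -> ring=[8:NC,15:NB,21:ND,39:NA]
Op 9: route key 18: smallest pos >= 18 is 21 -> ND
Op 10: route key 67: none >= 67, wrap to smallest pos 8 -> NC
Op 11: add NE@67 -> ring=[8:NC,15:NB,21:ND,39:NA,67:NE]

Answer: NA NA NA NB ND NC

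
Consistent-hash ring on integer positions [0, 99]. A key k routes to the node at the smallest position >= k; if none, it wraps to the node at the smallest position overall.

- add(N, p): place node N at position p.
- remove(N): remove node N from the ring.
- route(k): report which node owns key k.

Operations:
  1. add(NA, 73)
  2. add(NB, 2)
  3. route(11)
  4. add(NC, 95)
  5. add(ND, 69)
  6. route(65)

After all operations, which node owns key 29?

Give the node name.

Op 1: add NA@73 -> ring=[73:NA]
Op 2: add NB@2 -> ring=[2:NB,73:NA]
Op 3: route key 11: smallest pos >= 11 is 73 -> NA
Op 4: add NC@95 -> ring=[2:NB,73:NA,95:NC]
Op 5: add ND@69 -> ring=[2:NB,69:ND,73:NA,95:NC]
Op 6: route key 65: smallest pos >= 65 is 69 -> ND
Final route key 29: smallest pos >= 29 is 69 -> ND

Answer: ND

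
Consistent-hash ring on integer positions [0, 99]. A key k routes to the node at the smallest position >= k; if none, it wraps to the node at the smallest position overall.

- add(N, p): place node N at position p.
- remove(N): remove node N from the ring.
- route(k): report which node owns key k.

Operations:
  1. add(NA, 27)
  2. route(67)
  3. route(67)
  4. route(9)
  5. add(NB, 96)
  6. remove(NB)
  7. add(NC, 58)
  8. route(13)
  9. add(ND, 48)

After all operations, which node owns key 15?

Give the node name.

Op 1: add NA@27 -> ring=[27:NA]
Op 2: route key 67: none >= 67, wrap to smallest pos 27 -> NA
Op 3: route key 67: none >= 67, wrap to smallest pos 27 -> NA
Op 4: route key 9: smallest pos >= 9 is 27 -> NA
Op 5: add NB@96 -> ring=[27:NA,96:NB]
Op 6: remove NB -> ring=[27:NA]
Op 7: add NC@58 -> ring=[27:NA,58:NC]
Op 8: route key 13: smallest pos >= 13 is 27 -> NA
Op 9: add ND@48 -> ring=[27:NA,48:ND,58:NC]
Final route key 15: smallest pos >= 15 is 27 -> NA

Answer: NA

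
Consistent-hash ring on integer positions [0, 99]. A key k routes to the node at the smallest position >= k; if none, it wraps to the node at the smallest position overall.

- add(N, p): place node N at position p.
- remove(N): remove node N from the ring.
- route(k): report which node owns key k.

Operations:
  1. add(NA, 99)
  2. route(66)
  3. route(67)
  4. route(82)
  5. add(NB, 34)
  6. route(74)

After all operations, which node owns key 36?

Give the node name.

Op 1: add NA@99 -> ring=[99:NA]
Op 2: route key 66: smallest pos >= 66 is 99 -> NA
Op 3: route key 67: smallest pos >= 67 is 99 -> NA
Op 4: route key 82: smallest pos >= 82 is 99 -> NA
Op 5: add NB@34 -> ring=[34:NB,99:NA]
Op 6: route key 74: smallest pos >= 74 is 99 -> NA
Final route key 36: smallest pos >= 36 is 99 -> NA

Answer: NA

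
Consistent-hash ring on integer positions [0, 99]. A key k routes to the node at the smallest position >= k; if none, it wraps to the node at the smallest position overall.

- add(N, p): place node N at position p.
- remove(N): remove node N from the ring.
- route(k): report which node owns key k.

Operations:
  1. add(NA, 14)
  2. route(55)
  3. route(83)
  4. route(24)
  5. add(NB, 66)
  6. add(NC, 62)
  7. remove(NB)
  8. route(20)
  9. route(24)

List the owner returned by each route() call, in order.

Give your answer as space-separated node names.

Answer: NA NA NA NC NC

Derivation:
Op 1: add NA@14 -> ring=[14:NA]
Op 2: route key 55: none >= 55, wrap to smallest pos 14 -> NA
Op 3: route key 83: none >= 83, wrap to smallest pos 14 -> NA
Op 4: route key 24: none >= 24, wrap to smallest pos 14 -> NA
Op 5: add NB@66 -> ring=[14:NA,66:NB]
Op 6: add NC@62 -> ring=[14:NA,62:NC,66:NB]
Op 7: remove NB -> ring=[14:NA,62:NC]
Op 8: route key 20: smallest pos >= 20 is 62 -> NC
Op 9: route key 24: smallest pos >= 24 is 62 -> NC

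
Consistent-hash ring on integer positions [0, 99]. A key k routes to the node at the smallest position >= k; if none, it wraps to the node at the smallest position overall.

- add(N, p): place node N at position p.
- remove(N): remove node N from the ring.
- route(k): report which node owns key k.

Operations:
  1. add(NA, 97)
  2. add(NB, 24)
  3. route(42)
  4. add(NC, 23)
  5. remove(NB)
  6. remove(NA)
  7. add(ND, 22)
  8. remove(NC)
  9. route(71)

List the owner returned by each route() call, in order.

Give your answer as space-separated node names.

Answer: NA ND

Derivation:
Op 1: add NA@97 -> ring=[97:NA]
Op 2: add NB@24 -> ring=[24:NB,97:NA]
Op 3: route key 42: smallest pos >= 42 is 97 -> NA
Op 4: add NC@23 -> ring=[23:NC,24:NB,97:NA]
Op 5: remove NB -> ring=[23:NC,97:NA]
Op 6: remove NA -> ring=[23:NC]
Op 7: add ND@22 -> ring=[22:ND,23:NC]
Op 8: remove NC -> ring=[22:ND]
Op 9: route key 71: none >= 71, wrap to smallest pos 22 -> ND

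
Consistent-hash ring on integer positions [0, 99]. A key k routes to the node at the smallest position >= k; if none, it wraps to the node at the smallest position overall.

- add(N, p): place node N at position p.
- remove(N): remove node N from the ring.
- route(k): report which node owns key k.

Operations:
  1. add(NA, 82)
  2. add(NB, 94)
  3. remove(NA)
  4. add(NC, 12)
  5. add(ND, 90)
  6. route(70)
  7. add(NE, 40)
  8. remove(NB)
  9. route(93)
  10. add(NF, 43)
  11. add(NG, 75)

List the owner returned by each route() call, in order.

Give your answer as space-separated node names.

Answer: ND NC

Derivation:
Op 1: add NA@82 -> ring=[82:NA]
Op 2: add NB@94 -> ring=[82:NA,94:NB]
Op 3: remove NA -> ring=[94:NB]
Op 4: add NC@12 -> ring=[12:NC,94:NB]
Op 5: add ND@90 -> ring=[12:NC,90:ND,94:NB]
Op 6: route key 70: smallest pos >= 70 is 90 -> ND
Op 7: add NE@40 -> ring=[12:NC,40:NE,90:ND,94:NB]
Op 8: remove NB -> ring=[12:NC,40:NE,90:ND]
Op 9: route key 93: none >= 93, wrap to smallest pos 12 -> NC
Op 10: add NF@43 -> ring=[12:NC,40:NE,43:NF,90:ND]
Op 11: add NG@75 -> ring=[12:NC,40:NE,43:NF,75:NG,90:ND]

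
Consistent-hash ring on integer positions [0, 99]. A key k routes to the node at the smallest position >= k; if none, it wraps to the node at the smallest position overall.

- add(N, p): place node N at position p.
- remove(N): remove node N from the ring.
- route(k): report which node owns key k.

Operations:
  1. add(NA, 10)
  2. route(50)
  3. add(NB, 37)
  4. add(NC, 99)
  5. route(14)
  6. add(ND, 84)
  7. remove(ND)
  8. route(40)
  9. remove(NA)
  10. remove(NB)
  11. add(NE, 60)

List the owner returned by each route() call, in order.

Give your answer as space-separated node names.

Answer: NA NB NC

Derivation:
Op 1: add NA@10 -> ring=[10:NA]
Op 2: route key 50: none >= 50, wrap to smallest pos 10 -> NA
Op 3: add NB@37 -> ring=[10:NA,37:NB]
Op 4: add NC@99 -> ring=[10:NA,37:NB,99:NC]
Op 5: route key 14: smallest pos >= 14 is 37 -> NB
Op 6: add ND@84 -> ring=[10:NA,37:NB,84:ND,99:NC]
Op 7: remove ND -> ring=[10:NA,37:NB,99:NC]
Op 8: route key 40: smallest pos >= 40 is 99 -> NC
Op 9: remove NA -> ring=[37:NB,99:NC]
Op 10: remove NB -> ring=[99:NC]
Op 11: add NE@60 -> ring=[60:NE,99:NC]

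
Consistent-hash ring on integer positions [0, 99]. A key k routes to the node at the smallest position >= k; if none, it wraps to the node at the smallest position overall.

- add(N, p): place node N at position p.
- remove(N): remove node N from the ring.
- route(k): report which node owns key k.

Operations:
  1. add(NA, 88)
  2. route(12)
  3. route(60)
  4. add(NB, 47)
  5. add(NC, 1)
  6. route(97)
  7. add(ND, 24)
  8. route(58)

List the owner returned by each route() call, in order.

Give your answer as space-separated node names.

Op 1: add NA@88 -> ring=[88:NA]
Op 2: route key 12: smallest pos >= 12 is 88 -> NA
Op 3: route key 60: smallest pos >= 60 is 88 -> NA
Op 4: add NB@47 -> ring=[47:NB,88:NA]
Op 5: add NC@1 -> ring=[1:NC,47:NB,88:NA]
Op 6: route key 97: none >= 97, wrap to smallest pos 1 -> NC
Op 7: add ND@24 -> ring=[1:NC,24:ND,47:NB,88:NA]
Op 8: route key 58: smallest pos >= 58 is 88 -> NA

Answer: NA NA NC NA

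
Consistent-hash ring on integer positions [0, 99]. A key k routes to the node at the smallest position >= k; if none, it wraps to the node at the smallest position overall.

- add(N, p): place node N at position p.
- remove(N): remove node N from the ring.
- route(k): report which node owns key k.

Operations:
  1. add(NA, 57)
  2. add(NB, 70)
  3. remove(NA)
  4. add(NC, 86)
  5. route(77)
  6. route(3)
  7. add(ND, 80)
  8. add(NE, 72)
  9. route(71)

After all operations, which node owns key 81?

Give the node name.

Op 1: add NA@57 -> ring=[57:NA]
Op 2: add NB@70 -> ring=[57:NA,70:NB]
Op 3: remove NA -> ring=[70:NB]
Op 4: add NC@86 -> ring=[70:NB,86:NC]
Op 5: route key 77: smallest pos >= 77 is 86 -> NC
Op 6: route key 3: smallest pos >= 3 is 70 -> NB
Op 7: add ND@80 -> ring=[70:NB,80:ND,86:NC]
Op 8: add NE@72 -> ring=[70:NB,72:NE,80:ND,86:NC]
Op 9: route key 71: smallest pos >= 71 is 72 -> NE
Final route key 81: smallest pos >= 81 is 86 -> NC

Answer: NC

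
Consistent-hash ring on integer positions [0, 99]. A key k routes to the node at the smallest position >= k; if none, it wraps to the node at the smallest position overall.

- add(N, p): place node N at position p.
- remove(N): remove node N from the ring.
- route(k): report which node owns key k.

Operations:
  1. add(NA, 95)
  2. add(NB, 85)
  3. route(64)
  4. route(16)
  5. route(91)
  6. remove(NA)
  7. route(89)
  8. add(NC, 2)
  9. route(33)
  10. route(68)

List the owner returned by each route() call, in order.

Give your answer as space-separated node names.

Op 1: add NA@95 -> ring=[95:NA]
Op 2: add NB@85 -> ring=[85:NB,95:NA]
Op 3: route key 64: smallest pos >= 64 is 85 -> NB
Op 4: route key 16: smallest pos >= 16 is 85 -> NB
Op 5: route key 91: smallest pos >= 91 is 95 -> NA
Op 6: remove NA -> ring=[85:NB]
Op 7: route key 89: none >= 89, wrap to smallest pos 85 -> NB
Op 8: add NC@2 -> ring=[2:NC,85:NB]
Op 9: route key 33: smallest pos >= 33 is 85 -> NB
Op 10: route key 68: smallest pos >= 68 is 85 -> NB

Answer: NB NB NA NB NB NB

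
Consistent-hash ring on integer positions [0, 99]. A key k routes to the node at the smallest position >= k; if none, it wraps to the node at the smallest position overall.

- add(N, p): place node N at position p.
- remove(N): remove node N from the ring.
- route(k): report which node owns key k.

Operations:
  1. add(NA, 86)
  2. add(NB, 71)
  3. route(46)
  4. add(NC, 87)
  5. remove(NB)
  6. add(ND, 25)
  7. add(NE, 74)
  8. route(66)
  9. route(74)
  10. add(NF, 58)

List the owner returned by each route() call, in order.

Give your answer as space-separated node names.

Answer: NB NE NE

Derivation:
Op 1: add NA@86 -> ring=[86:NA]
Op 2: add NB@71 -> ring=[71:NB,86:NA]
Op 3: route key 46: smallest pos >= 46 is 71 -> NB
Op 4: add NC@87 -> ring=[71:NB,86:NA,87:NC]
Op 5: remove NB -> ring=[86:NA,87:NC]
Op 6: add ND@25 -> ring=[25:ND,86:NA,87:NC]
Op 7: add NE@74 -> ring=[25:ND,74:NE,86:NA,87:NC]
Op 8: route key 66: smallest pos >= 66 is 74 -> NE
Op 9: route key 74: smallest pos >= 74 is 74 -> NE
Op 10: add NF@58 -> ring=[25:ND,58:NF,74:NE,86:NA,87:NC]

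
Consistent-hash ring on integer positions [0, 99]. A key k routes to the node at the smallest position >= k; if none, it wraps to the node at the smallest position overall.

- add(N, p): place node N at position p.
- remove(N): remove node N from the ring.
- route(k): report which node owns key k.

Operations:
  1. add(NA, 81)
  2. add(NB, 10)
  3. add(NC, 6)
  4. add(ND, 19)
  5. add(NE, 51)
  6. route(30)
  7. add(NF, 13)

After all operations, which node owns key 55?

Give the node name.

Answer: NA

Derivation:
Op 1: add NA@81 -> ring=[81:NA]
Op 2: add NB@10 -> ring=[10:NB,81:NA]
Op 3: add NC@6 -> ring=[6:NC,10:NB,81:NA]
Op 4: add ND@19 -> ring=[6:NC,10:NB,19:ND,81:NA]
Op 5: add NE@51 -> ring=[6:NC,10:NB,19:ND,51:NE,81:NA]
Op 6: route key 30: smallest pos >= 30 is 51 -> NE
Op 7: add NF@13 -> ring=[6:NC,10:NB,13:NF,19:ND,51:NE,81:NA]
Final route key 55: smallest pos >= 55 is 81 -> NA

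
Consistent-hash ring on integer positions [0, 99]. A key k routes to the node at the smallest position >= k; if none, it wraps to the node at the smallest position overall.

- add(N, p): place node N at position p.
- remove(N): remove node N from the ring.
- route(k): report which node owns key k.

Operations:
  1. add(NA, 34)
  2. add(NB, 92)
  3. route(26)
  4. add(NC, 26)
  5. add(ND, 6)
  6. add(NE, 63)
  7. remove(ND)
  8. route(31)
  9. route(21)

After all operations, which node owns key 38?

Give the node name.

Answer: NE

Derivation:
Op 1: add NA@34 -> ring=[34:NA]
Op 2: add NB@92 -> ring=[34:NA,92:NB]
Op 3: route key 26: smallest pos >= 26 is 34 -> NA
Op 4: add NC@26 -> ring=[26:NC,34:NA,92:NB]
Op 5: add ND@6 -> ring=[6:ND,26:NC,34:NA,92:NB]
Op 6: add NE@63 -> ring=[6:ND,26:NC,34:NA,63:NE,92:NB]
Op 7: remove ND -> ring=[26:NC,34:NA,63:NE,92:NB]
Op 8: route key 31: smallest pos >= 31 is 34 -> NA
Op 9: route key 21: smallest pos >= 21 is 26 -> NC
Final route key 38: smallest pos >= 38 is 63 -> NE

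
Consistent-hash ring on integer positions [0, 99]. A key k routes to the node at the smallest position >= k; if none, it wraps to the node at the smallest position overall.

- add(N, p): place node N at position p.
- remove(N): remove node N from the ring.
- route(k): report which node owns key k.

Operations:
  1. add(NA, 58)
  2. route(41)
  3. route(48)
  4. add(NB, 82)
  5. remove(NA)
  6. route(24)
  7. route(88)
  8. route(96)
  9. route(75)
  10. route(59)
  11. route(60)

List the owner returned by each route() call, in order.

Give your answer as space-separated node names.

Op 1: add NA@58 -> ring=[58:NA]
Op 2: route key 41: smallest pos >= 41 is 58 -> NA
Op 3: route key 48: smallest pos >= 48 is 58 -> NA
Op 4: add NB@82 -> ring=[58:NA,82:NB]
Op 5: remove NA -> ring=[82:NB]
Op 6: route key 24: smallest pos >= 24 is 82 -> NB
Op 7: route key 88: none >= 88, wrap to smallest pos 82 -> NB
Op 8: route key 96: none >= 96, wrap to smallest pos 82 -> NB
Op 9: route key 75: smallest pos >= 75 is 82 -> NB
Op 10: route key 59: smallest pos >= 59 is 82 -> NB
Op 11: route key 60: smallest pos >= 60 is 82 -> NB

Answer: NA NA NB NB NB NB NB NB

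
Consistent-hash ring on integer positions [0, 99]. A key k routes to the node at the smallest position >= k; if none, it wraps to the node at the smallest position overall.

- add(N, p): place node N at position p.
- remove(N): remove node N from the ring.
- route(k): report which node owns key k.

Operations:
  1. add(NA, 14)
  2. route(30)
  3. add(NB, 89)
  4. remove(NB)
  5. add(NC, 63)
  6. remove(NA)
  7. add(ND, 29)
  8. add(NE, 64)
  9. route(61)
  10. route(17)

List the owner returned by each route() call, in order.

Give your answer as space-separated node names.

Answer: NA NC ND

Derivation:
Op 1: add NA@14 -> ring=[14:NA]
Op 2: route key 30: none >= 30, wrap to smallest pos 14 -> NA
Op 3: add NB@89 -> ring=[14:NA,89:NB]
Op 4: remove NB -> ring=[14:NA]
Op 5: add NC@63 -> ring=[14:NA,63:NC]
Op 6: remove NA -> ring=[63:NC]
Op 7: add ND@29 -> ring=[29:ND,63:NC]
Op 8: add NE@64 -> ring=[29:ND,63:NC,64:NE]
Op 9: route key 61: smallest pos >= 61 is 63 -> NC
Op 10: route key 17: smallest pos >= 17 is 29 -> ND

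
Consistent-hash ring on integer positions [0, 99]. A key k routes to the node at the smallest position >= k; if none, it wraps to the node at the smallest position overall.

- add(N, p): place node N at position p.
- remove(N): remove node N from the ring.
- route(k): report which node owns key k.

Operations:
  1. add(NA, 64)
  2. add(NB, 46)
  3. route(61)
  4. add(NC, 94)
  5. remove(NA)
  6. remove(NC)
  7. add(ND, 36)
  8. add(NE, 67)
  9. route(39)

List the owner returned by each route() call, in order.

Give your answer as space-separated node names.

Op 1: add NA@64 -> ring=[64:NA]
Op 2: add NB@46 -> ring=[46:NB,64:NA]
Op 3: route key 61: smallest pos >= 61 is 64 -> NA
Op 4: add NC@94 -> ring=[46:NB,64:NA,94:NC]
Op 5: remove NA -> ring=[46:NB,94:NC]
Op 6: remove NC -> ring=[46:NB]
Op 7: add ND@36 -> ring=[36:ND,46:NB]
Op 8: add NE@67 -> ring=[36:ND,46:NB,67:NE]
Op 9: route key 39: smallest pos >= 39 is 46 -> NB

Answer: NA NB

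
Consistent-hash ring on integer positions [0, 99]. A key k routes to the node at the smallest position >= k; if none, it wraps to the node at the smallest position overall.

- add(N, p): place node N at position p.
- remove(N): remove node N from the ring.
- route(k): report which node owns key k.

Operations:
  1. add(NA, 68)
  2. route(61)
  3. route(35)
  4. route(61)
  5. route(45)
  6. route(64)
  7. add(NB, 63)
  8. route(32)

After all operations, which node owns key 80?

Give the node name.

Answer: NB

Derivation:
Op 1: add NA@68 -> ring=[68:NA]
Op 2: route key 61: smallest pos >= 61 is 68 -> NA
Op 3: route key 35: smallest pos >= 35 is 68 -> NA
Op 4: route key 61: smallest pos >= 61 is 68 -> NA
Op 5: route key 45: smallest pos >= 45 is 68 -> NA
Op 6: route key 64: smallest pos >= 64 is 68 -> NA
Op 7: add NB@63 -> ring=[63:NB,68:NA]
Op 8: route key 32: smallest pos >= 32 is 63 -> NB
Final route key 80: none >= 80, wrap to smallest pos 63 -> NB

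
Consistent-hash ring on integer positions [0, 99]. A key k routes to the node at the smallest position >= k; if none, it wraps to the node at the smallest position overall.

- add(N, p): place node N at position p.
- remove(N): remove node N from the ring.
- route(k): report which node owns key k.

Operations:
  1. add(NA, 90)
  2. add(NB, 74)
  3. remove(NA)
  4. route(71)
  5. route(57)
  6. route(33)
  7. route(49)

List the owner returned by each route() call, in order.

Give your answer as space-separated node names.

Answer: NB NB NB NB

Derivation:
Op 1: add NA@90 -> ring=[90:NA]
Op 2: add NB@74 -> ring=[74:NB,90:NA]
Op 3: remove NA -> ring=[74:NB]
Op 4: route key 71: smallest pos >= 71 is 74 -> NB
Op 5: route key 57: smallest pos >= 57 is 74 -> NB
Op 6: route key 33: smallest pos >= 33 is 74 -> NB
Op 7: route key 49: smallest pos >= 49 is 74 -> NB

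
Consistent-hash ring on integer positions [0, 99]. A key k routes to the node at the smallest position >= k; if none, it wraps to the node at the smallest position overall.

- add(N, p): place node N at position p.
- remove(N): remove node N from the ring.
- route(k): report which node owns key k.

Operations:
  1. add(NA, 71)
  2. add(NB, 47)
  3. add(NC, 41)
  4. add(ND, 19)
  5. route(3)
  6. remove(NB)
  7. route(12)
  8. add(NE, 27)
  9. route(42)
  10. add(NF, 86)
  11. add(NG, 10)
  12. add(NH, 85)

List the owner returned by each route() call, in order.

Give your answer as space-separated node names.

Op 1: add NA@71 -> ring=[71:NA]
Op 2: add NB@47 -> ring=[47:NB,71:NA]
Op 3: add NC@41 -> ring=[41:NC,47:NB,71:NA]
Op 4: add ND@19 -> ring=[19:ND,41:NC,47:NB,71:NA]
Op 5: route key 3: smallest pos >= 3 is 19 -> ND
Op 6: remove NB -> ring=[19:ND,41:NC,71:NA]
Op 7: route key 12: smallest pos >= 12 is 19 -> ND
Op 8: add NE@27 -> ring=[19:ND,27:NE,41:NC,71:NA]
Op 9: route key 42: smallest pos >= 42 is 71 -> NA
Op 10: add NF@86 -> ring=[19:ND,27:NE,41:NC,71:NA,86:NF]
Op 11: add NG@10 -> ring=[10:NG,19:ND,27:NE,41:NC,71:NA,86:NF]
Op 12: add NH@85 -> ring=[10:NG,19:ND,27:NE,41:NC,71:NA,85:NH,86:NF]

Answer: ND ND NA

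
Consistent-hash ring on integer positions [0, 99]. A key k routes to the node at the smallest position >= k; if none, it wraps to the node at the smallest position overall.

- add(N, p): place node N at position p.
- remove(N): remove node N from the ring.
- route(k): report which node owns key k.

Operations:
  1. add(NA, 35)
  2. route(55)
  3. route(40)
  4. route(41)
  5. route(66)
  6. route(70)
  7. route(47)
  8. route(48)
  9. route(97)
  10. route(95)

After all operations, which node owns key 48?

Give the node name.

Answer: NA

Derivation:
Op 1: add NA@35 -> ring=[35:NA]
Op 2: route key 55: none >= 55, wrap to smallest pos 35 -> NA
Op 3: route key 40: none >= 40, wrap to smallest pos 35 -> NA
Op 4: route key 41: none >= 41, wrap to smallest pos 35 -> NA
Op 5: route key 66: none >= 66, wrap to smallest pos 35 -> NA
Op 6: route key 70: none >= 70, wrap to smallest pos 35 -> NA
Op 7: route key 47: none >= 47, wrap to smallest pos 35 -> NA
Op 8: route key 48: none >= 48, wrap to smallest pos 35 -> NA
Op 9: route key 97: none >= 97, wrap to smallest pos 35 -> NA
Op 10: route key 95: none >= 95, wrap to smallest pos 35 -> NA
Final route key 48: none >= 48, wrap to smallest pos 35 -> NA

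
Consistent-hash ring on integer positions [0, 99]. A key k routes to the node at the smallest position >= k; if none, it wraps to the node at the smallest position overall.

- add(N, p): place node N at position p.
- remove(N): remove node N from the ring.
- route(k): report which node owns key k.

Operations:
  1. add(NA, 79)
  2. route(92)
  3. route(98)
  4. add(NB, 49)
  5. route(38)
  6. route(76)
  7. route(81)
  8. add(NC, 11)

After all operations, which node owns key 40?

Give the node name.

Answer: NB

Derivation:
Op 1: add NA@79 -> ring=[79:NA]
Op 2: route key 92: none >= 92, wrap to smallest pos 79 -> NA
Op 3: route key 98: none >= 98, wrap to smallest pos 79 -> NA
Op 4: add NB@49 -> ring=[49:NB,79:NA]
Op 5: route key 38: smallest pos >= 38 is 49 -> NB
Op 6: route key 76: smallest pos >= 76 is 79 -> NA
Op 7: route key 81: none >= 81, wrap to smallest pos 49 -> NB
Op 8: add NC@11 -> ring=[11:NC,49:NB,79:NA]
Final route key 40: smallest pos >= 40 is 49 -> NB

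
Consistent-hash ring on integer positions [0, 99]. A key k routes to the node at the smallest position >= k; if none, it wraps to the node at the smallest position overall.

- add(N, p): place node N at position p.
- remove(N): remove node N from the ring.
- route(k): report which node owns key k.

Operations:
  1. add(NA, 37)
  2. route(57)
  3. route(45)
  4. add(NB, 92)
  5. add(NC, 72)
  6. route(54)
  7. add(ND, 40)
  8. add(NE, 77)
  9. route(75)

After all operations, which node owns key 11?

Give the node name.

Op 1: add NA@37 -> ring=[37:NA]
Op 2: route key 57: none >= 57, wrap to smallest pos 37 -> NA
Op 3: route key 45: none >= 45, wrap to smallest pos 37 -> NA
Op 4: add NB@92 -> ring=[37:NA,92:NB]
Op 5: add NC@72 -> ring=[37:NA,72:NC,92:NB]
Op 6: route key 54: smallest pos >= 54 is 72 -> NC
Op 7: add ND@40 -> ring=[37:NA,40:ND,72:NC,92:NB]
Op 8: add NE@77 -> ring=[37:NA,40:ND,72:NC,77:NE,92:NB]
Op 9: route key 75: smallest pos >= 75 is 77 -> NE
Final route key 11: smallest pos >= 11 is 37 -> NA

Answer: NA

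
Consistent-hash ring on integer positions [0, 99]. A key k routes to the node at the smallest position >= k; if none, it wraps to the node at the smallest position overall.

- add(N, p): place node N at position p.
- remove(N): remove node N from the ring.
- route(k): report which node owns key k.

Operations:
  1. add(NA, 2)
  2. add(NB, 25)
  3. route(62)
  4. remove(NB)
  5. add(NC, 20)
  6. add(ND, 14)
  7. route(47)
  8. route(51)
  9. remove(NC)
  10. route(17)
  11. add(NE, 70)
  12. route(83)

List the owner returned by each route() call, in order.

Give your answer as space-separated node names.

Op 1: add NA@2 -> ring=[2:NA]
Op 2: add NB@25 -> ring=[2:NA,25:NB]
Op 3: route key 62: none >= 62, wrap to smallest pos 2 -> NA
Op 4: remove NB -> ring=[2:NA]
Op 5: add NC@20 -> ring=[2:NA,20:NC]
Op 6: add ND@14 -> ring=[2:NA,14:ND,20:NC]
Op 7: route key 47: none >= 47, wrap to smallest pos 2 -> NA
Op 8: route key 51: none >= 51, wrap to smallest pos 2 -> NA
Op 9: remove NC -> ring=[2:NA,14:ND]
Op 10: route key 17: none >= 17, wrap to smallest pos 2 -> NA
Op 11: add NE@70 -> ring=[2:NA,14:ND,70:NE]
Op 12: route key 83: none >= 83, wrap to smallest pos 2 -> NA

Answer: NA NA NA NA NA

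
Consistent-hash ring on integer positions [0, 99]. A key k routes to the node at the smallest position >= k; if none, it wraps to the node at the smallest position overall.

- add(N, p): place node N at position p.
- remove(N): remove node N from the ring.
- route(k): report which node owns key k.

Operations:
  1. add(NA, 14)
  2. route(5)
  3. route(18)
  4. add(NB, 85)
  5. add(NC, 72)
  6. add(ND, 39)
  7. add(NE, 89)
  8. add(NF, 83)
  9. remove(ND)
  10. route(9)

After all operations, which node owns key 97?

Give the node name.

Op 1: add NA@14 -> ring=[14:NA]
Op 2: route key 5: smallest pos >= 5 is 14 -> NA
Op 3: route key 18: none >= 18, wrap to smallest pos 14 -> NA
Op 4: add NB@85 -> ring=[14:NA,85:NB]
Op 5: add NC@72 -> ring=[14:NA,72:NC,85:NB]
Op 6: add ND@39 -> ring=[14:NA,39:ND,72:NC,85:NB]
Op 7: add NE@89 -> ring=[14:NA,39:ND,72:NC,85:NB,89:NE]
Op 8: add NF@83 -> ring=[14:NA,39:ND,72:NC,83:NF,85:NB,89:NE]
Op 9: remove ND -> ring=[14:NA,72:NC,83:NF,85:NB,89:NE]
Op 10: route key 9: smallest pos >= 9 is 14 -> NA
Final route key 97: none >= 97, wrap to smallest pos 14 -> NA

Answer: NA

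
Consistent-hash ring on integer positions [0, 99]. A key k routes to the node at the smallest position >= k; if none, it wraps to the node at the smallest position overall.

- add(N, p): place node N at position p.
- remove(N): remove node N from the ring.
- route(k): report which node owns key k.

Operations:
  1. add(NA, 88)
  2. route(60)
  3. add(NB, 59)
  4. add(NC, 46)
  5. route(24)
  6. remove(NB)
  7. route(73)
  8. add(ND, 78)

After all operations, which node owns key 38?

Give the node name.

Op 1: add NA@88 -> ring=[88:NA]
Op 2: route key 60: smallest pos >= 60 is 88 -> NA
Op 3: add NB@59 -> ring=[59:NB,88:NA]
Op 4: add NC@46 -> ring=[46:NC,59:NB,88:NA]
Op 5: route key 24: smallest pos >= 24 is 46 -> NC
Op 6: remove NB -> ring=[46:NC,88:NA]
Op 7: route key 73: smallest pos >= 73 is 88 -> NA
Op 8: add ND@78 -> ring=[46:NC,78:ND,88:NA]
Final route key 38: smallest pos >= 38 is 46 -> NC

Answer: NC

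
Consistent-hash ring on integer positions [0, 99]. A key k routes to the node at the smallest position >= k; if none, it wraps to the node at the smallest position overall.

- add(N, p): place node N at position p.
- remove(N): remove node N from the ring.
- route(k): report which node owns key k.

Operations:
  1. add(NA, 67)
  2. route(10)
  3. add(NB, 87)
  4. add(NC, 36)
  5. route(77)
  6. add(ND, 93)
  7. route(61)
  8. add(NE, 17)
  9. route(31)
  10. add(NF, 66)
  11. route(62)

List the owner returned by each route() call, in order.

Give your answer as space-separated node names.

Op 1: add NA@67 -> ring=[67:NA]
Op 2: route key 10: smallest pos >= 10 is 67 -> NA
Op 3: add NB@87 -> ring=[67:NA,87:NB]
Op 4: add NC@36 -> ring=[36:NC,67:NA,87:NB]
Op 5: route key 77: smallest pos >= 77 is 87 -> NB
Op 6: add ND@93 -> ring=[36:NC,67:NA,87:NB,93:ND]
Op 7: route key 61: smallest pos >= 61 is 67 -> NA
Op 8: add NE@17 -> ring=[17:NE,36:NC,67:NA,87:NB,93:ND]
Op 9: route key 31: smallest pos >= 31 is 36 -> NC
Op 10: add NF@66 -> ring=[17:NE,36:NC,66:NF,67:NA,87:NB,93:ND]
Op 11: route key 62: smallest pos >= 62 is 66 -> NF

Answer: NA NB NA NC NF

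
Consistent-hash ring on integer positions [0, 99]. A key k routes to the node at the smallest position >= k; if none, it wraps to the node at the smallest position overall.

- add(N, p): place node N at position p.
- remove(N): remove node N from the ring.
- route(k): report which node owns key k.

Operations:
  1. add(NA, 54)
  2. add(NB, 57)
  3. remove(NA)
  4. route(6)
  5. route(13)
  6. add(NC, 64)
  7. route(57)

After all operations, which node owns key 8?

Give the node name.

Op 1: add NA@54 -> ring=[54:NA]
Op 2: add NB@57 -> ring=[54:NA,57:NB]
Op 3: remove NA -> ring=[57:NB]
Op 4: route key 6: smallest pos >= 6 is 57 -> NB
Op 5: route key 13: smallest pos >= 13 is 57 -> NB
Op 6: add NC@64 -> ring=[57:NB,64:NC]
Op 7: route key 57: smallest pos >= 57 is 57 -> NB
Final route key 8: smallest pos >= 8 is 57 -> NB

Answer: NB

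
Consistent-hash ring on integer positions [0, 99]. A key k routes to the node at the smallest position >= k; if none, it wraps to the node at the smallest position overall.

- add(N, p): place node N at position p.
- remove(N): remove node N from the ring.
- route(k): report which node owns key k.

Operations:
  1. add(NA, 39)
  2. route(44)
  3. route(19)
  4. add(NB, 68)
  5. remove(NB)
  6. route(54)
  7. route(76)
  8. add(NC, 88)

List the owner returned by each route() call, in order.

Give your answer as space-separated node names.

Op 1: add NA@39 -> ring=[39:NA]
Op 2: route key 44: none >= 44, wrap to smallest pos 39 -> NA
Op 3: route key 19: smallest pos >= 19 is 39 -> NA
Op 4: add NB@68 -> ring=[39:NA,68:NB]
Op 5: remove NB -> ring=[39:NA]
Op 6: route key 54: none >= 54, wrap to smallest pos 39 -> NA
Op 7: route key 76: none >= 76, wrap to smallest pos 39 -> NA
Op 8: add NC@88 -> ring=[39:NA,88:NC]

Answer: NA NA NA NA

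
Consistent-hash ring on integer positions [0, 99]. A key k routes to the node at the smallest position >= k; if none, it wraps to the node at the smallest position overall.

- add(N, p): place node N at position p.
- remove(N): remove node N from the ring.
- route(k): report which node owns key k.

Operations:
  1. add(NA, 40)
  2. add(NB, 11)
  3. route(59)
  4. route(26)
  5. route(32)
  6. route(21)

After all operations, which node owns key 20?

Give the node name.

Answer: NA

Derivation:
Op 1: add NA@40 -> ring=[40:NA]
Op 2: add NB@11 -> ring=[11:NB,40:NA]
Op 3: route key 59: none >= 59, wrap to smallest pos 11 -> NB
Op 4: route key 26: smallest pos >= 26 is 40 -> NA
Op 5: route key 32: smallest pos >= 32 is 40 -> NA
Op 6: route key 21: smallest pos >= 21 is 40 -> NA
Final route key 20: smallest pos >= 20 is 40 -> NA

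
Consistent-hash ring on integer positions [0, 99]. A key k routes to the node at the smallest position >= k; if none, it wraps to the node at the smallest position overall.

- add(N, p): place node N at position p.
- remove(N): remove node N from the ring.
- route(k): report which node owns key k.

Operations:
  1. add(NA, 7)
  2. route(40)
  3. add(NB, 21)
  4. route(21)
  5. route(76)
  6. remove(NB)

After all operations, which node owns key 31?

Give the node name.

Answer: NA

Derivation:
Op 1: add NA@7 -> ring=[7:NA]
Op 2: route key 40: none >= 40, wrap to smallest pos 7 -> NA
Op 3: add NB@21 -> ring=[7:NA,21:NB]
Op 4: route key 21: smallest pos >= 21 is 21 -> NB
Op 5: route key 76: none >= 76, wrap to smallest pos 7 -> NA
Op 6: remove NB -> ring=[7:NA]
Final route key 31: none >= 31, wrap to smallest pos 7 -> NA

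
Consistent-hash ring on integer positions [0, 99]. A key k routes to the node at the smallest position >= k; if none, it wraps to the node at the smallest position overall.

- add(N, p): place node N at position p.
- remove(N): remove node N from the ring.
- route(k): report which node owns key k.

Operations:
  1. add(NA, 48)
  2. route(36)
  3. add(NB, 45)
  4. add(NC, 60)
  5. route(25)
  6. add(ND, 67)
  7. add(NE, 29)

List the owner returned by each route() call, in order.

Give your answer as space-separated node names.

Op 1: add NA@48 -> ring=[48:NA]
Op 2: route key 36: smallest pos >= 36 is 48 -> NA
Op 3: add NB@45 -> ring=[45:NB,48:NA]
Op 4: add NC@60 -> ring=[45:NB,48:NA,60:NC]
Op 5: route key 25: smallest pos >= 25 is 45 -> NB
Op 6: add ND@67 -> ring=[45:NB,48:NA,60:NC,67:ND]
Op 7: add NE@29 -> ring=[29:NE,45:NB,48:NA,60:NC,67:ND]

Answer: NA NB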